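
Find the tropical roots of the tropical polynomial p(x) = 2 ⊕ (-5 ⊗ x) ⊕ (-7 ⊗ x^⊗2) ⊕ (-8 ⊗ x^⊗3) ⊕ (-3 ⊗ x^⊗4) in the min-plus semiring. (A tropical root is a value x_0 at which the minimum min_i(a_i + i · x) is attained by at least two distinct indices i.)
Roots: {-5, 1, 2, 7}

Each tropical root is a break point of the lower envelope of the lines y = a_i + i · x (there are 5 lines, with slopes 0, 1, ..., 4). Only the lines that attain the minimum somewhere contribute to roots; other lines are dominated. Here the surviving (envelope) indices are i = 4, i = 3, i = 2, i = 1, i = 0.
Intersections between consecutive envelope lines give the roots: for adjacent envelope indices i < j the intersection is x = (a_i − a_j) / (j − i). Reading off the sorted break points: {-5, 1, 2, 7}.
Verification: at each break x_0, at least two indices attain the minimum of min_i(a_i + i · x_0).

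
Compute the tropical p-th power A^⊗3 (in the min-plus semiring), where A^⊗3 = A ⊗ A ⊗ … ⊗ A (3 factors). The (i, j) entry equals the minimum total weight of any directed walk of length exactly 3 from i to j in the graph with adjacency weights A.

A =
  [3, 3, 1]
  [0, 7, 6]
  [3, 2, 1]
A^⊗3 =
  [3, 4, 3]
  [3, 3, 2]
  [3, 4, 3]

Each entry (A^⊗3)_ij equals the minimum over all length-3 walks i = v_0 → v_1 → … → v_3 = j of Σ_t A[v_t][v_{t+1}]. For example, for (i, j) = (0, 2) we minimise over 9 possible intermediate vertex sequences; the minimum is 3, attained along the walk 0 → 2 → 2 → 2.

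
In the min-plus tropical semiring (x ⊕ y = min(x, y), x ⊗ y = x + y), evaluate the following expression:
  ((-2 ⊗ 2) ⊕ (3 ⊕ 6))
((-2 ⊗ 2) ⊕ (3 ⊕ 6)) = 0

Expand innermost to outermost. Recall ⊕ takes the minimum of its arguments and ⊗ takes their sum. Working out the expression ((-2 ⊗ 2) ⊕ (3 ⊕ 6)) gives 0.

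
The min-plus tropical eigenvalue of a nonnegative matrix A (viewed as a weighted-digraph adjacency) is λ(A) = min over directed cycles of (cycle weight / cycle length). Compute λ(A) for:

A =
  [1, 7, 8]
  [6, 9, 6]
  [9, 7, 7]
λ(A) = 1

Enumerate directed cycles and compute their means (weight / length). Sample:
  cycle 0 → 0: weight = 1, length = 1, mean = 1/1 ≈ 1.000
  cycle 1 → 1: weight = 9, length = 1, mean = 9/1 ≈ 9.000
  cycle 2 → 2: weight = 7, length = 1, mean = 7/1 ≈ 7.000
  cycle 0 → 1 → 0: weight = 13, length = 2, mean = 13/2 ≈ 6.500
  cycle 0 → 2 → 0: weight = 17, length = 2, mean = 17/2 ≈ 8.500
  cycle 1 → 0 → 1: weight = 13, length = 2, mean = 13/2 ≈ 6.500
Minimum mean = 1.000, attained e.g. along the cycle 0 → 0 with weight 1 and length 1. So λ(A) = 1/1 = 1.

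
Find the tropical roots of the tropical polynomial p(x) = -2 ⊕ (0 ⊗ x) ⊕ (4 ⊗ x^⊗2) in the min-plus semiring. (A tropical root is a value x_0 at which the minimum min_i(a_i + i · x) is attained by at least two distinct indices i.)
Roots: {-4, -2}

Each tropical root is a break point of the lower envelope of the lines y = a_i + i · x (there are 3 lines, with slopes 0, 1, ..., 2). Only the lines that attain the minimum somewhere contribute to roots; other lines are dominated. Here the surviving (envelope) indices are i = 2, i = 1, i = 0.
Intersections between consecutive envelope lines give the roots: for adjacent envelope indices i < j the intersection is x = (a_i − a_j) / (j − i). Reading off the sorted break points: {-4, -2}.
Verification: at each break x_0, at least two indices attain the minimum of min_i(a_i + i · x_0).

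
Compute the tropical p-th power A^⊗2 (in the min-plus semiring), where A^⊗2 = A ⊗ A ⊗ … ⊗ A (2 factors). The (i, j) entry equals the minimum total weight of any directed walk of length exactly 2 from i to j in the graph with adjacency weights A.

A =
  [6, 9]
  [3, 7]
A^⊗2 =
  [12, 15]
  [9, 12]

Each entry (A^⊗2)_ij equals the minimum over all length-2 walks i = v_0 → v_1 → … → v_2 = j of Σ_t A[v_t][v_{t+1}]. For example, for (i, j) = (0, 1) we minimise over 2 possible intermediate vertex sequences; the minimum is 15, attained along the walk 0 → 0 → 1.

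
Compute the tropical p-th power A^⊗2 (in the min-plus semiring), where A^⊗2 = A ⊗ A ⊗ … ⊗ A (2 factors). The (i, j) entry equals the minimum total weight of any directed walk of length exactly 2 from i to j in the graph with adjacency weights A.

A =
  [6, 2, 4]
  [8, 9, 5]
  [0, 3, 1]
A^⊗2 =
  [4, 7, 5]
  [5, 8, 6]
  [1, 2, 2]

Each entry (A^⊗2)_ij equals the minimum over all length-2 walks i = v_0 → v_1 → … → v_2 = j of Σ_t A[v_t][v_{t+1}]. For example, for (i, j) = (0, 2) we minimise over 3 possible intermediate vertex sequences; the minimum is 5, attained along the walk 0 → 2 → 2.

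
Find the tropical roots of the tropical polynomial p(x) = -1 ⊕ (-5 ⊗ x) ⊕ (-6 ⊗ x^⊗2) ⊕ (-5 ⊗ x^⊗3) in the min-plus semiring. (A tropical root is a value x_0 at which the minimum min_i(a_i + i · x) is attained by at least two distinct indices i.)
Roots: {-1, 1, 4}

Each tropical root is a break point of the lower envelope of the lines y = a_i + i · x (there are 4 lines, with slopes 0, 1, ..., 3). Only the lines that attain the minimum somewhere contribute to roots; other lines are dominated. Here the surviving (envelope) indices are i = 3, i = 2, i = 1, i = 0.
Intersections between consecutive envelope lines give the roots: for adjacent envelope indices i < j the intersection is x = (a_i − a_j) / (j − i). Reading off the sorted break points: {-1, 1, 4}.
Verification: at each break x_0, at least two indices attain the minimum of min_i(a_i + i · x_0).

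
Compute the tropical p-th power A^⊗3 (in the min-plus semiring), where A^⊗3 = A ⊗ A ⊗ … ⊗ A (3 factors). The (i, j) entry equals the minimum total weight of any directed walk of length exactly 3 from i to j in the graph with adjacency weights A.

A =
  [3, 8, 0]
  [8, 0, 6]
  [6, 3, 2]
A^⊗3 =
  [8, 3, 4]
  [8, 0, 6]
  [10, 3, 6]

Each entry (A^⊗3)_ij equals the minimum over all length-3 walks i = v_0 → v_1 → … → v_3 = j of Σ_t A[v_t][v_{t+1}]. For example, for (i, j) = (0, 2) we minimise over 9 possible intermediate vertex sequences; the minimum is 4, attained along the walk 0 → 2 → 2 → 2.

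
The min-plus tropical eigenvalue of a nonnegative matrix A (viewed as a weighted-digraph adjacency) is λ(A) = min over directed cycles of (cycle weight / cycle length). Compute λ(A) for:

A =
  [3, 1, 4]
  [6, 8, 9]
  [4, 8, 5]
λ(A) = 3

Enumerate directed cycles and compute their means (weight / length). Sample:
  cycle 0 → 0: weight = 3, length = 1, mean = 3/1 ≈ 3.000
  cycle 1 → 1: weight = 8, length = 1, mean = 8/1 ≈ 8.000
  cycle 2 → 2: weight = 5, length = 1, mean = 5/1 ≈ 5.000
  cycle 0 → 1 → 0: weight = 7, length = 2, mean = 7/2 ≈ 3.500
  cycle 0 → 2 → 0: weight = 8, length = 2, mean = 8/2 ≈ 4.000
  cycle 1 → 0 → 1: weight = 7, length = 2, mean = 7/2 ≈ 3.500
Minimum mean = 3.000, attained e.g. along the cycle 0 → 0 with weight 3 and length 1. So λ(A) = 3/1 = 3.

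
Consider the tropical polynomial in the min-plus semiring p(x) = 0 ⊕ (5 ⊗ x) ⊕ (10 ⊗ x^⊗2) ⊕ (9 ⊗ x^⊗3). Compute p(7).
p(7) = 0

A tropical monomial a ⊗ x^⊗i evaluates to a + i · x. Evaluating each term at x = 7:
  Term 0 contributes 0 + 0 · 7 = 0
  Term 1 contributes 5 + 1 · 7 = 12
  Term 2 contributes 10 + 2 · 7 = 24
  Term 3 contributes 9 + 3 · 7 = 30
p(7) = ⊕ of these = min[0, 12, 24, 30] = 0.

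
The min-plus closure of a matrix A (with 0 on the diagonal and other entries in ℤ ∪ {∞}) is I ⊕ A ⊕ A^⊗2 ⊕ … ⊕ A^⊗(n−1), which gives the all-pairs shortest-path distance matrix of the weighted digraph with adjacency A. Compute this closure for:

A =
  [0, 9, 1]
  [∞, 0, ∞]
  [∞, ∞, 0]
Closure =
  [0, 9, 1]
  [∞, 0, ∞]
  [∞, ∞, 0]

This is the Floyd-Warshall all-pairs shortest-path computation. For each intermediate vertex k = 0, 1, …, 2, update dist[i][j] ← min(dist[i][j], dist[i][k] + dist[k][j]). The final matrix gives, for each (i, j), the minimum total weight of any directed path from i to j (possibly empty when i = j).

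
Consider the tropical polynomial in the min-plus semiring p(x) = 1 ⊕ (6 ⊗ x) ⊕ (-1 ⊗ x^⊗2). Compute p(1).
p(1) = 1

A tropical monomial a ⊗ x^⊗i evaluates to a + i · x. Evaluating each term at x = 1:
  Term 0 contributes 1 + 0 · 1 = 1
  Term 1 contributes 6 + 1 · 1 = 7
  Term 2 contributes -1 + 2 · 1 = 1
p(1) = ⊕ of these = min[1, 7, 1] = 1.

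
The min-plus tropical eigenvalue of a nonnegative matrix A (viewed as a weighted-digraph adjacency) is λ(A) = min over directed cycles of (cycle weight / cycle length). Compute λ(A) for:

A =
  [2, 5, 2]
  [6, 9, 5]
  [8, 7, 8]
λ(A) = 2

Enumerate directed cycles and compute their means (weight / length). Sample:
  cycle 0 → 0: weight = 2, length = 1, mean = 2/1 ≈ 2.000
  cycle 1 → 1: weight = 9, length = 1, mean = 9/1 ≈ 9.000
  cycle 2 → 2: weight = 8, length = 1, mean = 8/1 ≈ 8.000
  cycle 0 → 1 → 0: weight = 11, length = 2, mean = 11/2 ≈ 5.500
  cycle 0 → 2 → 0: weight = 10, length = 2, mean = 10/2 ≈ 5.000
  cycle 1 → 0 → 1: weight = 11, length = 2, mean = 11/2 ≈ 5.500
Minimum mean = 2.000, attained e.g. along the cycle 0 → 0 with weight 2 and length 1. So λ(A) = 2/1 = 2.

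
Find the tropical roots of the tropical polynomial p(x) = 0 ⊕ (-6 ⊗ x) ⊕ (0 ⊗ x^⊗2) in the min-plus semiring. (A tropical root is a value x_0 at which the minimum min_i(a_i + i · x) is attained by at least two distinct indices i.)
Roots: {-6, 6}

Each tropical root is a break point of the lower envelope of the lines y = a_i + i · x (there are 3 lines, with slopes 0, 1, ..., 2). Only the lines that attain the minimum somewhere contribute to roots; other lines are dominated. Here the surviving (envelope) indices are i = 2, i = 1, i = 0.
Intersections between consecutive envelope lines give the roots: for adjacent envelope indices i < j the intersection is x = (a_i − a_j) / (j − i). Reading off the sorted break points: {-6, 6}.
Verification: at each break x_0, at least two indices attain the minimum of min_i(a_i + i · x_0).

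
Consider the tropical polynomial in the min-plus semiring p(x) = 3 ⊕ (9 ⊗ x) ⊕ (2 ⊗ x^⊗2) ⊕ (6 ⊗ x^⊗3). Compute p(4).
p(4) = 3

A tropical monomial a ⊗ x^⊗i evaluates to a + i · x. Evaluating each term at x = 4:
  Term 0 contributes 3 + 0 · 4 = 3
  Term 1 contributes 9 + 1 · 4 = 13
  Term 2 contributes 2 + 2 · 4 = 10
  Term 3 contributes 6 + 3 · 4 = 18
p(4) = ⊕ of these = min[3, 13, 10, 18] = 3.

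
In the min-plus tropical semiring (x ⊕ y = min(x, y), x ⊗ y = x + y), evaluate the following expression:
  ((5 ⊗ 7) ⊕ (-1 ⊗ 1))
((5 ⊗ 7) ⊕ (-1 ⊗ 1)) = 0

Expand innermost to outermost. Recall ⊕ takes the minimum of its arguments and ⊗ takes their sum. Working out the expression ((5 ⊗ 7) ⊕ (-1 ⊗ 1)) gives 0.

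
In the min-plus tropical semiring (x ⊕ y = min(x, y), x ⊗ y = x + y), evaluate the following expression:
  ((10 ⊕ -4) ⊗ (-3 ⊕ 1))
((10 ⊕ -4) ⊗ (-3 ⊕ 1)) = -7

Expand innermost to outermost. Recall ⊕ takes the minimum of its arguments and ⊗ takes their sum. Working out the expression ((10 ⊕ -4) ⊗ (-3 ⊕ 1)) gives -7.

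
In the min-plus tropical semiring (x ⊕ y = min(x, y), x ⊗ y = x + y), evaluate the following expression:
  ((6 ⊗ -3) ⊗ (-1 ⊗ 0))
((6 ⊗ -3) ⊗ (-1 ⊗ 0)) = 2

Expand innermost to outermost. Recall ⊕ takes the minimum of its arguments and ⊗ takes their sum. Working out the expression ((6 ⊗ -3) ⊗ (-1 ⊗ 0)) gives 2.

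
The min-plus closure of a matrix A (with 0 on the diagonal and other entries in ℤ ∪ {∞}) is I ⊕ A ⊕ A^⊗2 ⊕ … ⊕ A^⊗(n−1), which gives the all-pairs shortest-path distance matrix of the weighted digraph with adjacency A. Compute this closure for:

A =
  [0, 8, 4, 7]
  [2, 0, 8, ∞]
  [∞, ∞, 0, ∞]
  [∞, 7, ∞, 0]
Closure =
  [0, 8, 4, 7]
  [2, 0, 6, 9]
  [∞, ∞, 0, ∞]
  [9, 7, 13, 0]

This is the Floyd-Warshall all-pairs shortest-path computation. For each intermediate vertex k = 0, 1, …, 3, update dist[i][j] ← min(dist[i][j], dist[i][k] + dist[k][j]). The final matrix gives, for each (i, j), the minimum total weight of any directed path from i to j (possibly empty when i = j).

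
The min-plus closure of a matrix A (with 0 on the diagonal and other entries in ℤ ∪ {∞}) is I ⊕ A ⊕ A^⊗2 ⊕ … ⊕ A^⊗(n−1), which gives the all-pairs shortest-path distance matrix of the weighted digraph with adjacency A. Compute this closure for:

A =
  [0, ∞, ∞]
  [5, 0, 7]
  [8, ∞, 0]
Closure =
  [0, ∞, ∞]
  [5, 0, 7]
  [8, ∞, 0]

This is the Floyd-Warshall all-pairs shortest-path computation. For each intermediate vertex k = 0, 1, …, 2, update dist[i][j] ← min(dist[i][j], dist[i][k] + dist[k][j]). The final matrix gives, for each (i, j), the minimum total weight of any directed path from i to j (possibly empty when i = j).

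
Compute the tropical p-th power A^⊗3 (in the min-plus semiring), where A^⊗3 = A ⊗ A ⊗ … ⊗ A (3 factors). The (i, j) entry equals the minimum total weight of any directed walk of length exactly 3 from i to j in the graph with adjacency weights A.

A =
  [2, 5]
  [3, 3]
A^⊗3 =
  [6, 9]
  [7, 9]

Each entry (A^⊗3)_ij equals the minimum over all length-3 walks i = v_0 → v_1 → … → v_3 = j of Σ_t A[v_t][v_{t+1}]. For example, for (i, j) = (0, 1) we minimise over 4 possible intermediate vertex sequences; the minimum is 9, attained along the walk 0 → 0 → 0 → 1.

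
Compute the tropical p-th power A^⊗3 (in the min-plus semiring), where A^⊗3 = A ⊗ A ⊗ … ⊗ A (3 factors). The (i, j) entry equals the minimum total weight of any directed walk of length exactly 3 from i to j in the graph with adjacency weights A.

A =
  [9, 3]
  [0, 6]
A^⊗3 =
  [9, 6]
  [3, 9]

Each entry (A^⊗3)_ij equals the minimum over all length-3 walks i = v_0 → v_1 → … → v_3 = j of Σ_t A[v_t][v_{t+1}]. For example, for (i, j) = (0, 1) we minimise over 4 possible intermediate vertex sequences; the minimum is 6, attained along the walk 0 → 1 → 0 → 1.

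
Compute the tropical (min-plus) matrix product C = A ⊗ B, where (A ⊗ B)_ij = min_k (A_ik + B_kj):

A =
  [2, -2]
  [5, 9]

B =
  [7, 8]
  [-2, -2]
A ⊗ B =
  [-4, -4]
  [7, 7]

Apply the min-plus product entry-by-entry:
  C[0][0] = min over k of (A[0][0] + B[0][0] = 2 + 7 = 9, A[0][1] + B[1][0] = -2 + -2 = -4) = -4 (attained at k = 1)
  C[0][1] = min over k of (A[0][0] + B[0][1] = 2 + 8 = 10, A[0][1] + B[1][1] = -2 + -2 = -4) = -4 (attained at k = 1)
  C[1][0] = min over k of (A[1][0] + B[0][0] = 5 + 7 = 12, A[1][1] + B[1][0] = 9 + -2 = 7) = 7 (attained at k = 1)
  C[1][1] = min over k of (A[1][0] + B[0][1] = 5 + 8 = 13, A[1][1] + B[1][1] = 9 + -2 = 7) = 7 (attained at k = 1)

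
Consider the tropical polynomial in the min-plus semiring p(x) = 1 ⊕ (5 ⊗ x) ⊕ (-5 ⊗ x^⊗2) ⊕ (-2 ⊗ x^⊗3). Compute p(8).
p(8) = 1

A tropical monomial a ⊗ x^⊗i evaluates to a + i · x. Evaluating each term at x = 8:
  Term 0 contributes 1 + 0 · 8 = 1
  Term 1 contributes 5 + 1 · 8 = 13
  Term 2 contributes -5 + 2 · 8 = 11
  Term 3 contributes -2 + 3 · 8 = 22
p(8) = ⊕ of these = min[1, 13, 11, 22] = 1.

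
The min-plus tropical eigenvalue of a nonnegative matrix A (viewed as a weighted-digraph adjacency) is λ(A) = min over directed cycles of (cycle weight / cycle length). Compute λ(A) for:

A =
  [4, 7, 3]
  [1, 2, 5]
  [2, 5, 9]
λ(A) = 2

Enumerate directed cycles and compute their means (weight / length). Sample:
  cycle 0 → 0: weight = 4, length = 1, mean = 4/1 ≈ 4.000
  cycle 1 → 1: weight = 2, length = 1, mean = 2/1 ≈ 2.000
  cycle 2 → 2: weight = 9, length = 1, mean = 9/1 ≈ 9.000
  cycle 0 → 1 → 0: weight = 8, length = 2, mean = 8/2 ≈ 4.000
  cycle 0 → 2 → 0: weight = 5, length = 2, mean = 5/2 ≈ 2.500
  cycle 1 → 0 → 1: weight = 8, length = 2, mean = 8/2 ≈ 4.000
Minimum mean = 2.000, attained e.g. along the cycle 1 → 1 with weight 2 and length 1. So λ(A) = 2/1 = 2.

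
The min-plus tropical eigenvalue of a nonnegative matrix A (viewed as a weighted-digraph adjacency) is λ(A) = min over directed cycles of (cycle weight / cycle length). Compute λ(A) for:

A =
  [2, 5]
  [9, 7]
λ(A) = 2

Enumerate directed cycles and compute their means (weight / length). Sample:
  cycle 0 → 0: weight = 2, length = 1, mean = 2/1 ≈ 2.000
  cycle 1 → 1: weight = 7, length = 1, mean = 7/1 ≈ 7.000
  cycle 0 → 1 → 0: weight = 14, length = 2, mean = 14/2 ≈ 7.000
  cycle 1 → 0 → 1: weight = 14, length = 2, mean = 14/2 ≈ 7.000
Minimum mean = 2.000, attained e.g. along the cycle 0 → 0 with weight 2 and length 1. So λ(A) = 2/1 = 2.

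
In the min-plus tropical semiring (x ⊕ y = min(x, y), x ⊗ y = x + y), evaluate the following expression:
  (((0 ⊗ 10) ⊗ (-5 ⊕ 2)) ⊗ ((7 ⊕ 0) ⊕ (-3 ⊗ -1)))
(((0 ⊗ 10) ⊗ (-5 ⊕ 2)) ⊗ ((7 ⊕ 0) ⊕ (-3 ⊗ -1))) = 1

Expand innermost to outermost. Recall ⊕ takes the minimum of its arguments and ⊗ takes their sum. Working out the expression (((0 ⊗ 10) ⊗ (-5 ⊕ 2)) ⊗ ((7 ⊕ 0) ⊕ (-3 ⊗ -1))) gives 1.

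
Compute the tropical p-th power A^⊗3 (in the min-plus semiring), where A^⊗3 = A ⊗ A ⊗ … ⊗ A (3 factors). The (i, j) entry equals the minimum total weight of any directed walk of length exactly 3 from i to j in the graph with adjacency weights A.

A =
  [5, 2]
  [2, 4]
A^⊗3 =
  [8, 6]
  [6, 8]

Each entry (A^⊗3)_ij equals the minimum over all length-3 walks i = v_0 → v_1 → … → v_3 = j of Σ_t A[v_t][v_{t+1}]. For example, for (i, j) = (0, 1) we minimise over 4 possible intermediate vertex sequences; the minimum is 6, attained along the walk 0 → 1 → 0 → 1.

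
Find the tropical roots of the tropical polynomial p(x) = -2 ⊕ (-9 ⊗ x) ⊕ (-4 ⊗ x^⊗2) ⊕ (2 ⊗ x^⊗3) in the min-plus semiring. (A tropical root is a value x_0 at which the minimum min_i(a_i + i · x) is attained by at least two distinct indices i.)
Roots: {-6, -5, 7}

Each tropical root is a break point of the lower envelope of the lines y = a_i + i · x (there are 4 lines, with slopes 0, 1, ..., 3). Only the lines that attain the minimum somewhere contribute to roots; other lines are dominated. Here the surviving (envelope) indices are i = 3, i = 2, i = 1, i = 0.
Intersections between consecutive envelope lines give the roots: for adjacent envelope indices i < j the intersection is x = (a_i − a_j) / (j − i). Reading off the sorted break points: {-6, -5, 7}.
Verification: at each break x_0, at least two indices attain the minimum of min_i(a_i + i · x_0).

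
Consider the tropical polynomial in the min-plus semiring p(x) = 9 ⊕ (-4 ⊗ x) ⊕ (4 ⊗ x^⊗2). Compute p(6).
p(6) = 2

A tropical monomial a ⊗ x^⊗i evaluates to a + i · x. Evaluating each term at x = 6:
  Term 0 contributes 9 + 0 · 6 = 9
  Term 1 contributes -4 + 1 · 6 = 2
  Term 2 contributes 4 + 2 · 6 = 16
p(6) = ⊕ of these = min[9, 2, 16] = 2.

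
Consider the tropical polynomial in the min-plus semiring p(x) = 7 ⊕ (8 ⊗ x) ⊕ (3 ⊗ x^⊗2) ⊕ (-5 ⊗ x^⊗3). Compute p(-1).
p(-1) = -8

A tropical monomial a ⊗ x^⊗i evaluates to a + i · x. Evaluating each term at x = -1:
  Term 0 contributes 7 + 0 · -1 = 7
  Term 1 contributes 8 + 1 · -1 = 7
  Term 2 contributes 3 + 2 · -1 = 1
  Term 3 contributes -5 + 3 · -1 = -8
p(-1) = ⊕ of these = min[7, 7, 1, -8] = -8.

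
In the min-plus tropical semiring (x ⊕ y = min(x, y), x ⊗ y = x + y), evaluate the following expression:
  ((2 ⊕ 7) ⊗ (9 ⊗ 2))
((2 ⊕ 7) ⊗ (9 ⊗ 2)) = 13

Expand innermost to outermost. Recall ⊕ takes the minimum of its arguments and ⊗ takes their sum. Working out the expression ((2 ⊕ 7) ⊗ (9 ⊗ 2)) gives 13.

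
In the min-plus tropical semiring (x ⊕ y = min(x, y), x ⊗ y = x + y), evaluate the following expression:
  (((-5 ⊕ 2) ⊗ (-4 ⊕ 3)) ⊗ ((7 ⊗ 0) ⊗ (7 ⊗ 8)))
(((-5 ⊕ 2) ⊗ (-4 ⊕ 3)) ⊗ ((7 ⊗ 0) ⊗ (7 ⊗ 8))) = 13

Expand innermost to outermost. Recall ⊕ takes the minimum of its arguments and ⊗ takes their sum. Working out the expression (((-5 ⊕ 2) ⊗ (-4 ⊕ 3)) ⊗ ((7 ⊗ 0) ⊗ (7 ⊗ 8))) gives 13.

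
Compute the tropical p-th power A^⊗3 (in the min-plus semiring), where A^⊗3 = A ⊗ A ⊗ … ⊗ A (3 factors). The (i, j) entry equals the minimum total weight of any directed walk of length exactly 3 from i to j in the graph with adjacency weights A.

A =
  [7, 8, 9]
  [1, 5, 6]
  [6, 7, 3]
A^⊗3 =
  [14, 17, 15]
  [10, 14, 12]
  [11, 13, 9]

Each entry (A^⊗3)_ij equals the minimum over all length-3 walks i = v_0 → v_1 → … → v_3 = j of Σ_t A[v_t][v_{t+1}]. For example, for (i, j) = (0, 2) we minimise over 9 possible intermediate vertex sequences; the minimum is 15, attained along the walk 0 → 2 → 2 → 2.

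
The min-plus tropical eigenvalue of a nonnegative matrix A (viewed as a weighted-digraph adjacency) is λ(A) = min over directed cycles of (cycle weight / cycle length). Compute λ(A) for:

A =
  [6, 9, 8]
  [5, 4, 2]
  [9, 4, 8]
λ(A) = 3

Enumerate directed cycles and compute their means (weight / length). Sample:
  cycle 0 → 0: weight = 6, length = 1, mean = 6/1 ≈ 6.000
  cycle 1 → 1: weight = 4, length = 1, mean = 4/1 ≈ 4.000
  cycle 2 → 2: weight = 8, length = 1, mean = 8/1 ≈ 8.000
  cycle 0 → 1 → 0: weight = 14, length = 2, mean = 14/2 ≈ 7.000
  cycle 0 → 2 → 0: weight = 17, length = 2, mean = 17/2 ≈ 8.500
  cycle 1 → 0 → 1: weight = 14, length = 2, mean = 14/2 ≈ 7.000
Minimum mean = 3.000, attained e.g. along the cycle 1 → 2 → 1 with weight 6 and length 2. So λ(A) = 6/2 = 3.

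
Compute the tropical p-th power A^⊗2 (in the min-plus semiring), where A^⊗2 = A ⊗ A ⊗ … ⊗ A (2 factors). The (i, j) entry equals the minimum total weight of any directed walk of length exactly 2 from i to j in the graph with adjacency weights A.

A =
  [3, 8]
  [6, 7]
A^⊗2 =
  [6, 11]
  [9, 14]

Each entry (A^⊗2)_ij equals the minimum over all length-2 walks i = v_0 → v_1 → … → v_2 = j of Σ_t A[v_t][v_{t+1}]. For example, for (i, j) = (0, 1) we minimise over 2 possible intermediate vertex sequences; the minimum is 11, attained along the walk 0 → 0 → 1.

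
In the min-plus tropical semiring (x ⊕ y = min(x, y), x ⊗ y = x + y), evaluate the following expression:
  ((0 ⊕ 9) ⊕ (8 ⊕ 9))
((0 ⊕ 9) ⊕ (8 ⊕ 9)) = 0

Expand innermost to outermost. Recall ⊕ takes the minimum of its arguments and ⊗ takes their sum. Working out the expression ((0 ⊕ 9) ⊕ (8 ⊕ 9)) gives 0.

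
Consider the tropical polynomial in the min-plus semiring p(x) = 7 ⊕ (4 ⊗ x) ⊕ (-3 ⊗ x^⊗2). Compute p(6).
p(6) = 7

A tropical monomial a ⊗ x^⊗i evaluates to a + i · x. Evaluating each term at x = 6:
  Term 0 contributes 7 + 0 · 6 = 7
  Term 1 contributes 4 + 1 · 6 = 10
  Term 2 contributes -3 + 2 · 6 = 9
p(6) = ⊕ of these = min[7, 10, 9] = 7.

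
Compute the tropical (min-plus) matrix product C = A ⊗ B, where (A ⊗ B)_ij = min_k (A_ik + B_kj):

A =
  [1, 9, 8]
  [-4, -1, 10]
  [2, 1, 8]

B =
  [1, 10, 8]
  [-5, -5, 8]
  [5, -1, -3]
A ⊗ B =
  [2, 4, 5]
  [-6, -6, 4]
  [-4, -4, 5]

Apply the min-plus product entry-by-entry:
  C[0][0] = min over k of (A[0][0] + B[0][0] = 1 + 1 = 2, A[0][1] + B[1][0] = 9 + -5 = 4, A[0][2] + B[2][0] = 8 + 5 = 13) = 2 (attained at k = 0)
  C[0][1] = min over k of (A[0][0] + B[0][1] = 1 + 10 = 11, A[0][1] + B[1][1] = 9 + -5 = 4, A[0][2] + B[2][1] = 8 + -1 = 7) = 4 (attained at k = 1)
  C[0][2] = min over k of (A[0][0] + B[0][2] = 1 + 8 = 9, A[0][1] + B[1][2] = 9 + 8 = 17, A[0][2] + B[2][2] = 8 + -3 = 5) = 5 (attained at k = 2)
  C[1][0] = min over k of (A[1][0] + B[0][0] = -4 + 1 = -3, A[1][1] + B[1][0] = -1 + -5 = -6, A[1][2] + B[2][0] = 10 + 5 = 15) = -6 (attained at k = 1)
  C[1][1] = min over k of (A[1][0] + B[0][1] = -4 + 10 = 6, A[1][1] + B[1][1] = -1 + -5 = -6, A[1][2] + B[2][1] = 10 + -1 = 9) = -6 (attained at k = 1)
  C[1][2] = min over k of (A[1][0] + B[0][2] = -4 + 8 = 4, A[1][1] + B[1][2] = -1 + 8 = 7, A[1][2] + B[2][2] = 10 + -3 = 7) = 4 (attained at k = 0)
  C[2][0] = min over k of (A[2][0] + B[0][0] = 2 + 1 = 3, A[2][1] + B[1][0] = 1 + -5 = -4, A[2][2] + B[2][0] = 8 + 5 = 13) = -4 (attained at k = 1)
  C[2][1] = min over k of (A[2][0] + B[0][1] = 2 + 10 = 12, A[2][1] + B[1][1] = 1 + -5 = -4, A[2][2] + B[2][1] = 8 + -1 = 7) = -4 (attained at k = 1)
  C[2][2] = min over k of (A[2][0] + B[0][2] = 2 + 8 = 10, A[2][1] + B[1][2] = 1 + 8 = 9, A[2][2] + B[2][2] = 8 + -3 = 5) = 5 (attained at k = 2)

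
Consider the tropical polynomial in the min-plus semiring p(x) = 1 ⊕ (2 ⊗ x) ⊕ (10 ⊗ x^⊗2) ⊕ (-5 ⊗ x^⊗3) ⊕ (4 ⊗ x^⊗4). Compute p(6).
p(6) = 1

A tropical monomial a ⊗ x^⊗i evaluates to a + i · x. Evaluating each term at x = 6:
  Term 0 contributes 1 + 0 · 6 = 1
  Term 1 contributes 2 + 1 · 6 = 8
  Term 2 contributes 10 + 2 · 6 = 22
  Term 3 contributes -5 + 3 · 6 = 13
  Term 4 contributes 4 + 4 · 6 = 28
p(6) = ⊕ of these = min[1, 8, 22, 13, 28] = 1.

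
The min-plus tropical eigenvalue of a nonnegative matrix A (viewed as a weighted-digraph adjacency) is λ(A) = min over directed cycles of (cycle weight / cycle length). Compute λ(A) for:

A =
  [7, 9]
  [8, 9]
λ(A) = 7

Enumerate directed cycles and compute their means (weight / length). Sample:
  cycle 0 → 0: weight = 7, length = 1, mean = 7/1 ≈ 7.000
  cycle 1 → 1: weight = 9, length = 1, mean = 9/1 ≈ 9.000
  cycle 0 → 1 → 0: weight = 17, length = 2, mean = 17/2 ≈ 8.500
  cycle 1 → 0 → 1: weight = 17, length = 2, mean = 17/2 ≈ 8.500
Minimum mean = 7.000, attained e.g. along the cycle 0 → 0 with weight 7 and length 1. So λ(A) = 7/1 = 7.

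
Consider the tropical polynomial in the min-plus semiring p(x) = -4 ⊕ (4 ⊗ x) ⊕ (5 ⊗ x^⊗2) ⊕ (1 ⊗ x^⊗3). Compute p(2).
p(2) = -4

A tropical monomial a ⊗ x^⊗i evaluates to a + i · x. Evaluating each term at x = 2:
  Term 0 contributes -4 + 0 · 2 = -4
  Term 1 contributes 4 + 1 · 2 = 6
  Term 2 contributes 5 + 2 · 2 = 9
  Term 3 contributes 1 + 3 · 2 = 7
p(2) = ⊕ of these = min[-4, 6, 9, 7] = -4.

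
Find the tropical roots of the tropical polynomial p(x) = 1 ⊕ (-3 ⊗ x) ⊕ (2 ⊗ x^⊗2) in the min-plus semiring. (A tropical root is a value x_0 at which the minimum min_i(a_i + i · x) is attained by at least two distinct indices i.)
Roots: {-5, 4}

Each tropical root is a break point of the lower envelope of the lines y = a_i + i · x (there are 3 lines, with slopes 0, 1, ..., 2). Only the lines that attain the minimum somewhere contribute to roots; other lines are dominated. Here the surviving (envelope) indices are i = 2, i = 1, i = 0.
Intersections between consecutive envelope lines give the roots: for adjacent envelope indices i < j the intersection is x = (a_i − a_j) / (j − i). Reading off the sorted break points: {-5, 4}.
Verification: at each break x_0, at least two indices attain the minimum of min_i(a_i + i · x_0).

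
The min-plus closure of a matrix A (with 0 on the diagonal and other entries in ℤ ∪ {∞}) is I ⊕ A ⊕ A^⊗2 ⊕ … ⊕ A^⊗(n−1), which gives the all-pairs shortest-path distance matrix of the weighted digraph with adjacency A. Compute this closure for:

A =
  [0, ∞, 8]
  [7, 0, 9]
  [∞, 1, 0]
Closure =
  [0, 9, 8]
  [7, 0, 9]
  [8, 1, 0]

This is the Floyd-Warshall all-pairs shortest-path computation. For each intermediate vertex k = 0, 1, …, 2, update dist[i][j] ← min(dist[i][j], dist[i][k] + dist[k][j]). The final matrix gives, for each (i, j), the minimum total weight of any directed path from i to j (possibly empty when i = j).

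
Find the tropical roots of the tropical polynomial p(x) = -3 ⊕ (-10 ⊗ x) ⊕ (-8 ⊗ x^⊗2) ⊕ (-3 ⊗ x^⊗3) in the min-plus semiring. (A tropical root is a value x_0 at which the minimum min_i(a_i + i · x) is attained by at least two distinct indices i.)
Roots: {-5, -2, 7}

Each tropical root is a break point of the lower envelope of the lines y = a_i + i · x (there are 4 lines, with slopes 0, 1, ..., 3). Only the lines that attain the minimum somewhere contribute to roots; other lines are dominated. Here the surviving (envelope) indices are i = 3, i = 2, i = 1, i = 0.
Intersections between consecutive envelope lines give the roots: for adjacent envelope indices i < j the intersection is x = (a_i − a_j) / (j − i). Reading off the sorted break points: {-5, -2, 7}.
Verification: at each break x_0, at least two indices attain the minimum of min_i(a_i + i · x_0).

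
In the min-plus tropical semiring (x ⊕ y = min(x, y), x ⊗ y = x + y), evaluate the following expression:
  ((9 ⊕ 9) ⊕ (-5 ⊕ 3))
((9 ⊕ 9) ⊕ (-5 ⊕ 3)) = -5

Expand innermost to outermost. Recall ⊕ takes the minimum of its arguments and ⊗ takes their sum. Working out the expression ((9 ⊕ 9) ⊕ (-5 ⊕ 3)) gives -5.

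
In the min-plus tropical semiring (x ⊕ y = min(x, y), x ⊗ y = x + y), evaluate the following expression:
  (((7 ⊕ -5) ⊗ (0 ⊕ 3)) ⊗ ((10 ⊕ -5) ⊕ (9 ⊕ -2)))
(((7 ⊕ -5) ⊗ (0 ⊕ 3)) ⊗ ((10 ⊕ -5) ⊕ (9 ⊕ -2))) = -10

Expand innermost to outermost. Recall ⊕ takes the minimum of its arguments and ⊗ takes their sum. Working out the expression (((7 ⊕ -5) ⊗ (0 ⊕ 3)) ⊗ ((10 ⊕ -5) ⊕ (9 ⊕ -2))) gives -10.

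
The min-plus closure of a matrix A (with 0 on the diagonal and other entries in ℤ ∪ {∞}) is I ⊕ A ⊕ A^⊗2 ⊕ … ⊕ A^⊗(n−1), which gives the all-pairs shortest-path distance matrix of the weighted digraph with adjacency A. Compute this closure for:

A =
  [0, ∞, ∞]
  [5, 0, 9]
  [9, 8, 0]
Closure =
  [0, ∞, ∞]
  [5, 0, 9]
  [9, 8, 0]

This is the Floyd-Warshall all-pairs shortest-path computation. For each intermediate vertex k = 0, 1, …, 2, update dist[i][j] ← min(dist[i][j], dist[i][k] + dist[k][j]). The final matrix gives, for each (i, j), the minimum total weight of any directed path from i to j (possibly empty when i = j).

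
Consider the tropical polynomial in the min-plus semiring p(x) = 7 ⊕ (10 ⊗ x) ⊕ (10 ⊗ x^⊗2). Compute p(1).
p(1) = 7

A tropical monomial a ⊗ x^⊗i evaluates to a + i · x. Evaluating each term at x = 1:
  Term 0 contributes 7 + 0 · 1 = 7
  Term 1 contributes 10 + 1 · 1 = 11
  Term 2 contributes 10 + 2 · 1 = 12
p(1) = ⊕ of these = min[7, 11, 12] = 7.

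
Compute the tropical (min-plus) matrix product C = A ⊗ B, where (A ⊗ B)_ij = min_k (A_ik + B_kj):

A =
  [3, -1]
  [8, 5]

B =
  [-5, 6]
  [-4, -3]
A ⊗ B =
  [-5, -4]
  [1, 2]

Apply the min-plus product entry-by-entry:
  C[0][0] = min over k of (A[0][0] + B[0][0] = 3 + -5 = -2, A[0][1] + B[1][0] = -1 + -4 = -5) = -5 (attained at k = 1)
  C[0][1] = min over k of (A[0][0] + B[0][1] = 3 + 6 = 9, A[0][1] + B[1][1] = -1 + -3 = -4) = -4 (attained at k = 1)
  C[1][0] = min over k of (A[1][0] + B[0][0] = 8 + -5 = 3, A[1][1] + B[1][0] = 5 + -4 = 1) = 1 (attained at k = 1)
  C[1][1] = min over k of (A[1][0] + B[0][1] = 8 + 6 = 14, A[1][1] + B[1][1] = 5 + -3 = 2) = 2 (attained at k = 1)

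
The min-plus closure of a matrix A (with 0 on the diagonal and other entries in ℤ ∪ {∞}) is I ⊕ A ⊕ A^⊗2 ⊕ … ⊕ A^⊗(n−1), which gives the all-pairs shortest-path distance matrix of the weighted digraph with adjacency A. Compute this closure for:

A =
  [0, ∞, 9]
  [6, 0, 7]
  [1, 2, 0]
Closure =
  [0, 11, 9]
  [6, 0, 7]
  [1, 2, 0]

This is the Floyd-Warshall all-pairs shortest-path computation. For each intermediate vertex k = 0, 1, …, 2, update dist[i][j] ← min(dist[i][j], dist[i][k] + dist[k][j]). The final matrix gives, for each (i, j), the minimum total weight of any directed path from i to j (possibly empty when i = j).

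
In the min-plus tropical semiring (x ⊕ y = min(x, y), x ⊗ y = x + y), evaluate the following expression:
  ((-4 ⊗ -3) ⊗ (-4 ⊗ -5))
((-4 ⊗ -3) ⊗ (-4 ⊗ -5)) = -16

Expand innermost to outermost. Recall ⊕ takes the minimum of its arguments and ⊗ takes their sum. Working out the expression ((-4 ⊗ -3) ⊗ (-4 ⊗ -5)) gives -16.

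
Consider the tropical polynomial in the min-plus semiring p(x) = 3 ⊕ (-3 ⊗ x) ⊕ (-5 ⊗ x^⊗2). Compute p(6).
p(6) = 3

A tropical monomial a ⊗ x^⊗i evaluates to a + i · x. Evaluating each term at x = 6:
  Term 0 contributes 3 + 0 · 6 = 3
  Term 1 contributes -3 + 1 · 6 = 3
  Term 2 contributes -5 + 2 · 6 = 7
p(6) = ⊕ of these = min[3, 3, 7] = 3.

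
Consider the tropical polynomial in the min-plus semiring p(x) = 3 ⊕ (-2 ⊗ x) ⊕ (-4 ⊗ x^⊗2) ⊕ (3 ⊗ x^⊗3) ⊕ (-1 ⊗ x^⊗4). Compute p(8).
p(8) = 3

A tropical monomial a ⊗ x^⊗i evaluates to a + i · x. Evaluating each term at x = 8:
  Term 0 contributes 3 + 0 · 8 = 3
  Term 1 contributes -2 + 1 · 8 = 6
  Term 2 contributes -4 + 2 · 8 = 12
  Term 3 contributes 3 + 3 · 8 = 27
  Term 4 contributes -1 + 4 · 8 = 31
p(8) = ⊕ of these = min[3, 6, 12, 27, 31] = 3.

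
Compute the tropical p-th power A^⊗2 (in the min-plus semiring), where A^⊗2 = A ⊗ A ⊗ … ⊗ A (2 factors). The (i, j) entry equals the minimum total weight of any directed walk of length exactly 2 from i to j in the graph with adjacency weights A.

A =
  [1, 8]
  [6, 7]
A^⊗2 =
  [2, 9]
  [7, 14]

Each entry (A^⊗2)_ij equals the minimum over all length-2 walks i = v_0 → v_1 → … → v_2 = j of Σ_t A[v_t][v_{t+1}]. For example, for (i, j) = (0, 1) we minimise over 2 possible intermediate vertex sequences; the minimum is 9, attained along the walk 0 → 0 → 1.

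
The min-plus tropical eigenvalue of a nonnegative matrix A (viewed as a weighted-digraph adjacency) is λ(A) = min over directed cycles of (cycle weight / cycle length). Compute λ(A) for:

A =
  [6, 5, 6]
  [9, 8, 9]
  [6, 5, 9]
λ(A) = 6

Enumerate directed cycles and compute their means (weight / length). Sample:
  cycle 0 → 0: weight = 6, length = 1, mean = 6/1 ≈ 6.000
  cycle 1 → 1: weight = 8, length = 1, mean = 8/1 ≈ 8.000
  cycle 2 → 2: weight = 9, length = 1, mean = 9/1 ≈ 9.000
  cycle 0 → 1 → 0: weight = 14, length = 2, mean = 14/2 ≈ 7.000
  cycle 0 → 2 → 0: weight = 12, length = 2, mean = 12/2 ≈ 6.000
  cycle 1 → 0 → 1: weight = 14, length = 2, mean = 14/2 ≈ 7.000
Minimum mean = 6.000, attained e.g. along the cycle 0 → 0 with weight 6 and length 1. So λ(A) = 6/1 = 6.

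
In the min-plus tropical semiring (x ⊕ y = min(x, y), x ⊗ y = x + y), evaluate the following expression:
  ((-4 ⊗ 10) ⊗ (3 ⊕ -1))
((-4 ⊗ 10) ⊗ (3 ⊕ -1)) = 5

Expand innermost to outermost. Recall ⊕ takes the minimum of its arguments and ⊗ takes their sum. Working out the expression ((-4 ⊗ 10) ⊗ (3 ⊕ -1)) gives 5.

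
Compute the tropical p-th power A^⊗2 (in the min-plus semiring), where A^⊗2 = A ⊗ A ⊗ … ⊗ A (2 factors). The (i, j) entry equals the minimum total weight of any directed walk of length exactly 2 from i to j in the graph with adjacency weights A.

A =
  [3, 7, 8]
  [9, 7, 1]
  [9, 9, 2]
A^⊗2 =
  [6, 10, 8]
  [10, 10, 3]
  [11, 11, 4]

Each entry (A^⊗2)_ij equals the minimum over all length-2 walks i = v_0 → v_1 → … → v_2 = j of Σ_t A[v_t][v_{t+1}]. For example, for (i, j) = (0, 2) we minimise over 3 possible intermediate vertex sequences; the minimum is 8, attained along the walk 0 → 1 → 2.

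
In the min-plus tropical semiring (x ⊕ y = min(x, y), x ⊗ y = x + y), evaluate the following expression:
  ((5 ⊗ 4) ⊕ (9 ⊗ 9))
((5 ⊗ 4) ⊕ (9 ⊗ 9)) = 9

Expand innermost to outermost. Recall ⊕ takes the minimum of its arguments and ⊗ takes their sum. Working out the expression ((5 ⊗ 4) ⊕ (9 ⊗ 9)) gives 9.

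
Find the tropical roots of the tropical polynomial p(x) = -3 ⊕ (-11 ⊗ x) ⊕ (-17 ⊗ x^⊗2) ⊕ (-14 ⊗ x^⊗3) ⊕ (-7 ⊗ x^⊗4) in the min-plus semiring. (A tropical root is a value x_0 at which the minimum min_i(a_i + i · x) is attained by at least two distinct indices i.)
Roots: {-7, -3, 6, 8}

Each tropical root is a break point of the lower envelope of the lines y = a_i + i · x (there are 5 lines, with slopes 0, 1, ..., 4). Only the lines that attain the minimum somewhere contribute to roots; other lines are dominated. Here the surviving (envelope) indices are i = 4, i = 3, i = 2, i = 1, i = 0.
Intersections between consecutive envelope lines give the roots: for adjacent envelope indices i < j the intersection is x = (a_i − a_j) / (j − i). Reading off the sorted break points: {-7, -3, 6, 8}.
Verification: at each break x_0, at least two indices attain the minimum of min_i(a_i + i · x_0).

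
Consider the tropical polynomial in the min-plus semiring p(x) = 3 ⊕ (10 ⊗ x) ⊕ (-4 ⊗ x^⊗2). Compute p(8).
p(8) = 3

A tropical monomial a ⊗ x^⊗i evaluates to a + i · x. Evaluating each term at x = 8:
  Term 0 contributes 3 + 0 · 8 = 3
  Term 1 contributes 10 + 1 · 8 = 18
  Term 2 contributes -4 + 2 · 8 = 12
p(8) = ⊕ of these = min[3, 18, 12] = 3.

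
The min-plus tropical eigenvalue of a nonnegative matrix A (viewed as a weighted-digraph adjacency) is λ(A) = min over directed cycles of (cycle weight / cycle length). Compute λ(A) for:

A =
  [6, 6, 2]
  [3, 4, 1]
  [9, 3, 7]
λ(A) = 2

Enumerate directed cycles and compute their means (weight / length). Sample:
  cycle 0 → 0: weight = 6, length = 1, mean = 6/1 ≈ 6.000
  cycle 1 → 1: weight = 4, length = 1, mean = 4/1 ≈ 4.000
  cycle 2 → 2: weight = 7, length = 1, mean = 7/1 ≈ 7.000
  cycle 0 → 1 → 0: weight = 9, length = 2, mean = 9/2 ≈ 4.500
  cycle 0 → 2 → 0: weight = 11, length = 2, mean = 11/2 ≈ 5.500
  cycle 1 → 0 → 1: weight = 9, length = 2, mean = 9/2 ≈ 4.500
Minimum mean = 2.000, attained e.g. along the cycle 1 → 2 → 1 with weight 4 and length 2. So λ(A) = 4/2 = 2.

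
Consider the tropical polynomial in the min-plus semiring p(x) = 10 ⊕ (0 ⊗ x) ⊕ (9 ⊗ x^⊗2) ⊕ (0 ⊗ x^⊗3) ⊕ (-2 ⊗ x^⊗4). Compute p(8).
p(8) = 8

A tropical monomial a ⊗ x^⊗i evaluates to a + i · x. Evaluating each term at x = 8:
  Term 0 contributes 10 + 0 · 8 = 10
  Term 1 contributes 0 + 1 · 8 = 8
  Term 2 contributes 9 + 2 · 8 = 25
  Term 3 contributes 0 + 3 · 8 = 24
  Term 4 contributes -2 + 4 · 8 = 30
p(8) = ⊕ of these = min[10, 8, 25, 24, 30] = 8.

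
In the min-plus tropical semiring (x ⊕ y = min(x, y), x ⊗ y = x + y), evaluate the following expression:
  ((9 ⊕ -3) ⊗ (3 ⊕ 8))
((9 ⊕ -3) ⊗ (3 ⊕ 8)) = 0

Expand innermost to outermost. Recall ⊕ takes the minimum of its arguments and ⊗ takes their sum. Working out the expression ((9 ⊕ -3) ⊗ (3 ⊕ 8)) gives 0.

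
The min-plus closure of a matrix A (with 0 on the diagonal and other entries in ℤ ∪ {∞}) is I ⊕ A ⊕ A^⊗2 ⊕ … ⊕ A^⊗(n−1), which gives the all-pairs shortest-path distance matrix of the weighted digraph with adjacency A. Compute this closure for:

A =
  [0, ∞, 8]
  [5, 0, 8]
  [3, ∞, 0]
Closure =
  [0, ∞, 8]
  [5, 0, 8]
  [3, ∞, 0]

This is the Floyd-Warshall all-pairs shortest-path computation. For each intermediate vertex k = 0, 1, …, 2, update dist[i][j] ← min(dist[i][j], dist[i][k] + dist[k][j]). The final matrix gives, for each (i, j), the minimum total weight of any directed path from i to j (possibly empty when i = j).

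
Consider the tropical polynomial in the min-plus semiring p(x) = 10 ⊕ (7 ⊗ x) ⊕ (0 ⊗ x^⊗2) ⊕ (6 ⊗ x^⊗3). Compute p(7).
p(7) = 10

A tropical monomial a ⊗ x^⊗i evaluates to a + i · x. Evaluating each term at x = 7:
  Term 0 contributes 10 + 0 · 7 = 10
  Term 1 contributes 7 + 1 · 7 = 14
  Term 2 contributes 0 + 2 · 7 = 14
  Term 3 contributes 6 + 3 · 7 = 27
p(7) = ⊕ of these = min[10, 14, 14, 27] = 10.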